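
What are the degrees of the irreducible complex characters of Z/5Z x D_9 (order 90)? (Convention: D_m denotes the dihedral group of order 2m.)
Dimensions: 1, 1, 1, 1, 1, 1, 1, 1, 1, 1, 2, 2, 2, 2, 2, 2, 2, 2, 2, 2, 2, 2, 2, 2, 2, 2, 2, 2, 2, 2

Justification: There are 30 irreducibles (= number of conjugacy classes). Their dimensions d_i satisfy sum d_i^2 = |G| = 90: 1 + 1 + 1 + 1 + 1 + 1 + 1 + 1 + 1 + 1 + 4 + 4 + 4 + 4 + 4 + 4 + 4 + 4 + 4 + 4 + 4 + 4 + 4 + 4 + 4 + 4 + 4 + 4 + 4 + 4 = 90. (For the product with Z/5Z: each of the 5 1-dim characters of Z/5Z tensors with each irrep of D_9, giving 5 copies of each D_9-dimension.)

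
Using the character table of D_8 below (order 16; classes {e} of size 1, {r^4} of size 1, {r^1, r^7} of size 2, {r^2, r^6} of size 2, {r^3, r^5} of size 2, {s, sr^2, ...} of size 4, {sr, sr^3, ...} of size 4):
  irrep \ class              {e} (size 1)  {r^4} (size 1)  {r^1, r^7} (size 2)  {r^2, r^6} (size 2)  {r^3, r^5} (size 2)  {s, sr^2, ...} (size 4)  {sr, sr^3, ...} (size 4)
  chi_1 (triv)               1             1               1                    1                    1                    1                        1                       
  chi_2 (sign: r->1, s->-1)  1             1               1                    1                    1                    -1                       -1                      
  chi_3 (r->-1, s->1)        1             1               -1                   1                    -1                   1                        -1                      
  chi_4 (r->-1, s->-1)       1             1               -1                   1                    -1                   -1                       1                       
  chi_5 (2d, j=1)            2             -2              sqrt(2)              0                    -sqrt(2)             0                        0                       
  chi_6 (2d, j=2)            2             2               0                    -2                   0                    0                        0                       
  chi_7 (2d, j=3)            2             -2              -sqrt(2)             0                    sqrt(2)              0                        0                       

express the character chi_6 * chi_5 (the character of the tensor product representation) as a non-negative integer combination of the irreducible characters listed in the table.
chi_6 tensor chi_5 = chi_5 + chi_7 (all other irreducibles have multiplicity 0).

Derivation: The character of a tensor product is the pointwise product (chi_6 * chi_5)(C) = chi_6(C) * chi_5(C):
  {e}: (2)*(2), {r^4}: (2)*(-2), {r^1, r^7}: (0)*(sqrt(2)), {r^2, r^6}: (-2)*(0), {r^3, r^5}: (0)*(-sqrt(2)), {s, sr^2, ...}: (0)*(0), {sr, sr^3, ...}: (0)*(0)
so (chi_6 * chi_5) takes values
  {e} -> 4, {r^4} -> -4, {r^1, r^7} -> 0, {r^2, r^6} -> 0, {r^3, r^5} -> 0, {s, sr^2, ...} -> 0, {sr, sr^3, ...} -> 0.
Now take the inner product of this character with each irreducible chi from the table, <chi_6*chi_5, chi> = (1/16) sum_C |C| (chi_6*chi_5)(C) conj(chi(C)):
  <chi_6*chi_5, chi_1> = (1/16)[1*(4)*conj(1) + 1*(-4)*conj(1) + 2*(0)*conj(1) + 2*(0)*conj(1) + 2*(0)*conj(1) + 4*(0)*conj(1) + 4*(0)*conj(1)]
      = (1/16)[(4) + (-4) + (0) + (0) + (0) + (0) + (0)] = 0/16 = 0
  <chi_6*chi_5, chi_2> = (1/16)[1*(4)*conj(1) + 1*(-4)*conj(1) + 2*(0)*conj(1) + 2*(0)*conj(1) + 2*(0)*conj(1) + 4*(0)*conj(-1) + 4*(0)*conj(-1)]
      = (1/16)[(4) + (-4) + (0) + (0) + (0) + (0) + (0)] = 0/16 = 0
  <chi_6*chi_5, chi_3> = (1/16)[1*(4)*conj(1) + 1*(-4)*conj(1) + 2*(0)*conj(-1) + 2*(0)*conj(1) + 2*(0)*conj(-1) + 4*(0)*conj(1) + 4*(0)*conj(-1)]
      = (1/16)[(4) + (-4) + (0) + (0) + (0) + (0) + (0)] = 0/16 = 0
  <chi_6*chi_5, chi_4> = (1/16)[1*(4)*conj(1) + 1*(-4)*conj(1) + 2*(0)*conj(-1) + 2*(0)*conj(1) + 2*(0)*conj(-1) + 4*(0)*conj(-1) + 4*(0)*conj(1)]
      = (1/16)[(4) + (-4) + (0) + (0) + (0) + (0) + (0)] = 0/16 = 0
  <chi_6*chi_5, chi_5> = (1/16)[1*(4)*conj(2) + 1*(-4)*conj(-2) + 2*(0)*conj(sqrt(2)) + 2*(0)*conj(0) + 2*(0)*conj(-sqrt(2)) + 4*(0)*conj(0) + 4*(0)*conj(0)]
      = (1/16)[(8) + (8) + (0) + (0) + (0) + (0) + (0)] = 16/16 = 1
  <chi_6*chi_5, chi_6> = (1/16)[1*(4)*conj(2) + 1*(-4)*conj(2) + 2*(0)*conj(0) + 2*(0)*conj(-2) + 2*(0)*conj(0) + 4*(0)*conj(0) + 4*(0)*conj(0)]
      = (1/16)[(8) + (-8) + (0) + (0) + (0) + (0) + (0)] = 0/16 = 0
  <chi_6*chi_5, chi_7> = (1/16)[1*(4)*conj(2) + 1*(-4)*conj(-2) + 2*(0)*conj(-sqrt(2)) + 2*(0)*conj(0) + 2*(0)*conj(sqrt(2)) + 4*(0)*conj(0) + 4*(0)*conj(0)]
      = (1/16)[(8) + (8) + (0) + (0) + (0) + (0) + (0)] = 16/16 = 1
Hence the multiplicities are chi_5: 1, chi_7: 1. Dimension check: dim(chi_6)*dim(chi_5) = 2*2 = 4 and sum (mult * dim) = 1*2 + 1*2 = 4.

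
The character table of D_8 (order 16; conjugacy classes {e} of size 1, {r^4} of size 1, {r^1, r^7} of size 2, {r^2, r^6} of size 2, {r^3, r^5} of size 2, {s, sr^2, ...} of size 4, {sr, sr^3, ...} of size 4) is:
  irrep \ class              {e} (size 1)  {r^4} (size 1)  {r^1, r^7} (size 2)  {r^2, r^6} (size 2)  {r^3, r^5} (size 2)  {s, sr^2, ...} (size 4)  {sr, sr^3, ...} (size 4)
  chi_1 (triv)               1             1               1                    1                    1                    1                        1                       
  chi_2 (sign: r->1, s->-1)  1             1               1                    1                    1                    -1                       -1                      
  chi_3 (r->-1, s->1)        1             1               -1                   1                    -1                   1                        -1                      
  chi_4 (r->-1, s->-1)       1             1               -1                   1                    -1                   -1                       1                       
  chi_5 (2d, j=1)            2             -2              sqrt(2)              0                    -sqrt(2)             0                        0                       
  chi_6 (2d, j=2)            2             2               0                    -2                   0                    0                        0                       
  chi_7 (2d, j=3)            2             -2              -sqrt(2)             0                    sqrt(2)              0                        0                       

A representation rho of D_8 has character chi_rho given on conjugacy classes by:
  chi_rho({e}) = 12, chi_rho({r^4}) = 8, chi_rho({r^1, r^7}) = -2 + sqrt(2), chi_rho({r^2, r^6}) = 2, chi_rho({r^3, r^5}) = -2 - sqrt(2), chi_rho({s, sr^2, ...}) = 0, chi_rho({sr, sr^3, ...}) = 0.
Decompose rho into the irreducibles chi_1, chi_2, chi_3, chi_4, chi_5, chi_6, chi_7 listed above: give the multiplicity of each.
Multiplicities: chi_1: 1, chi_2: 1, chi_3: 2, chi_4: 2, chi_5: 1, chi_6: 2, chi_7: 0.

Explanation: Use <chi_rho, chi> = (1/|G|) sum_C |C| * chi_rho(C) * conj(chi(C)) with |G| = 16 for each irreducible chi in the table:
  <chi_rho, chi_1> = (1/16)[1*(12)*conj(1) + 1*(8)*conj(1) + 2*(-2 + sqrt(2))*conj(1) + 2*(2)*conj(1) + 2*(-2 - sqrt(2))*conj(1) + 4*(0)*conj(1) + 4*(0)*conj(1)]
      = (1/16)[(12) + (8) + (-4 + 2*sqrt(2)) + (4) + (-4 - 2*sqrt(2)) + (0) + (0)] = 16/16 = 1
  <chi_rho, chi_2> = (1/16)[1*(12)*conj(1) + 1*(8)*conj(1) + 2*(-2 + sqrt(2))*conj(1) + 2*(2)*conj(1) + 2*(-2 - sqrt(2))*conj(1) + 4*(0)*conj(-1) + 4*(0)*conj(-1)]
      = (1/16)[(12) + (8) + (-4 + 2*sqrt(2)) + (4) + (-4 - 2*sqrt(2)) + (0) + (0)] = 16/16 = 1
  <chi_rho, chi_3> = (1/16)[1*(12)*conj(1) + 1*(8)*conj(1) + 2*(-2 + sqrt(2))*conj(-1) + 2*(2)*conj(1) + 2*(-2 - sqrt(2))*conj(-1) + 4*(0)*conj(1) + 4*(0)*conj(-1)]
      = (1/16)[(12) + (8) + (4 - 2*sqrt(2)) + (4) + (2*sqrt(2) + 4) + (0) + (0)] = 32/16 = 2
  <chi_rho, chi_4> = (1/16)[1*(12)*conj(1) + 1*(8)*conj(1) + 2*(-2 + sqrt(2))*conj(-1) + 2*(2)*conj(1) + 2*(-2 - sqrt(2))*conj(-1) + 4*(0)*conj(-1) + 4*(0)*conj(1)]
      = (1/16)[(12) + (8) + (4 - 2*sqrt(2)) + (4) + (2*sqrt(2) + 4) + (0) + (0)] = 32/16 = 2
  <chi_rho, chi_5> = (1/16)[1*(12)*conj(2) + 1*(8)*conj(-2) + 2*(-2 + sqrt(2))*conj(sqrt(2)) + 2*(2)*conj(0) + 2*(-2 - sqrt(2))*conj(-sqrt(2)) + 4*(0)*conj(0) + 4*(0)*conj(0)]
      = (1/16)[(24) + (-16) + (4 - 4*sqrt(2)) + (0) + (4 + 4*sqrt(2)) + (0) + (0)] = 16/16 = 1
  <chi_rho, chi_6> = (1/16)[1*(12)*conj(2) + 1*(8)*conj(2) + 2*(-2 + sqrt(2))*conj(0) + 2*(2)*conj(-2) + 2*(-2 - sqrt(2))*conj(0) + 4*(0)*conj(0) + 4*(0)*conj(0)]
      = (1/16)[(24) + (16) + (0) + (-8) + (0) + (0) + (0)] = 32/16 = 2
  <chi_rho, chi_7> = (1/16)[1*(12)*conj(2) + 1*(8)*conj(-2) + 2*(-2 + sqrt(2))*conj(-sqrt(2)) + 2*(2)*conj(0) + 2*(-2 - sqrt(2))*conj(sqrt(2)) + 4*(0)*conj(0) + 4*(0)*conj(0)]
      = (1/16)[(24) + (-16) + (-4 + 4*sqrt(2)) + (0) + (-4*sqrt(2) - 4) + (0) + (0)] = 0/16 = 0
Dimension check: dim(rho) = sum (mult * dim) = 1*1 + 1*1 + 2*1 + 2*1 + 1*2 + 2*2 + 0*2 = 12 = chi_rho(e) = 12.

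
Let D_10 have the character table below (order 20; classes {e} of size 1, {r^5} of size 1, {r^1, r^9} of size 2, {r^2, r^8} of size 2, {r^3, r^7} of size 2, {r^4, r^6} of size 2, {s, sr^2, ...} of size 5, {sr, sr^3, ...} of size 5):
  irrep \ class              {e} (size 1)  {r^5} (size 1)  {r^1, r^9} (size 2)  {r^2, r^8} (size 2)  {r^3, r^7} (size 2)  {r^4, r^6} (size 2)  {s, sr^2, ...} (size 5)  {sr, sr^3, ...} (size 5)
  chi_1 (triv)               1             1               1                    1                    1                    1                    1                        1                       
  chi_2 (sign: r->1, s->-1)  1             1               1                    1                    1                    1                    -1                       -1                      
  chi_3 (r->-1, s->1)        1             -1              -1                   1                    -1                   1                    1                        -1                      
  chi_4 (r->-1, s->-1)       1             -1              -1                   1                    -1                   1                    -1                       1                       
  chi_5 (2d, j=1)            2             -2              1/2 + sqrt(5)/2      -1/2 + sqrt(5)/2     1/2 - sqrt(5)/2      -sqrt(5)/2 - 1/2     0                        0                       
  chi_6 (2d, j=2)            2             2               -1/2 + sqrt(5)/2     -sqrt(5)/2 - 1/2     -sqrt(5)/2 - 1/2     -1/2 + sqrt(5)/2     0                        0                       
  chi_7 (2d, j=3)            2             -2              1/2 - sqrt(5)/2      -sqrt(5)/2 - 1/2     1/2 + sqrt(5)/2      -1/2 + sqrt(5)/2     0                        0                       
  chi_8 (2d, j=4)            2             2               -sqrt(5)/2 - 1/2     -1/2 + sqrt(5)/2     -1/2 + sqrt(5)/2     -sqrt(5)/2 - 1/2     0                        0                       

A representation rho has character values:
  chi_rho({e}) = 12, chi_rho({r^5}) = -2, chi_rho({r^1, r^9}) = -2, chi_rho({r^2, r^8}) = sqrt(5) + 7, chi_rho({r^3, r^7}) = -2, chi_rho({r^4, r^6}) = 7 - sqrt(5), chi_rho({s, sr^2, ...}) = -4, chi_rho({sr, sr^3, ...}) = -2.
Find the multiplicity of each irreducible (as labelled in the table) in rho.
Multiplicities: chi_1: 0, chi_2: 3, chi_3: 2, chi_4: 3, chi_5: 1, chi_6: 0, chi_7: 0, chi_8: 1.

Proof sketch: Use <chi_rho, chi> = (1/|G|) sum_C |C| * chi_rho(C) * conj(chi(C)) with |G| = 20 for each irreducible chi in the table:
  <chi_rho, chi_1> = (1/20)[1*(12)*conj(1) + 1*(-2)*conj(1) + 2*(-2)*conj(1) + 2*(sqrt(5) + 7)*conj(1) + 2*(-2)*conj(1) + 2*(7 - sqrt(5))*conj(1) + 5*(-4)*conj(1) + 5*(-2)*conj(1)]
      = (1/20)[(12) + (-2) + (-4) + (2*sqrt(5) + 14) + (-4) + (14 - 2*sqrt(5)) + (-20) + (-10)] = 0/20 = 0
  <chi_rho, chi_2> = (1/20)[1*(12)*conj(1) + 1*(-2)*conj(1) + 2*(-2)*conj(1) + 2*(sqrt(5) + 7)*conj(1) + 2*(-2)*conj(1) + 2*(7 - sqrt(5))*conj(1) + 5*(-4)*conj(-1) + 5*(-2)*conj(-1)]
      = (1/20)[(12) + (-2) + (-4) + (2*sqrt(5) + 14) + (-4) + (14 - 2*sqrt(5)) + (20) + (10)] = 60/20 = 3
  <chi_rho, chi_3> = (1/20)[1*(12)*conj(1) + 1*(-2)*conj(-1) + 2*(-2)*conj(-1) + 2*(sqrt(5) + 7)*conj(1) + 2*(-2)*conj(-1) + 2*(7 - sqrt(5))*conj(1) + 5*(-4)*conj(1) + 5*(-2)*conj(-1)]
      = (1/20)[(12) + (2) + (4) + (2*sqrt(5) + 14) + (4) + (14 - 2*sqrt(5)) + (-20) + (10)] = 40/20 = 2
  <chi_rho, chi_4> = (1/20)[1*(12)*conj(1) + 1*(-2)*conj(-1) + 2*(-2)*conj(-1) + 2*(sqrt(5) + 7)*conj(1) + 2*(-2)*conj(-1) + 2*(7 - sqrt(5))*conj(1) + 5*(-4)*conj(-1) + 5*(-2)*conj(1)]
      = (1/20)[(12) + (2) + (4) + (2*sqrt(5) + 14) + (4) + (14 - 2*sqrt(5)) + (20) + (-10)] = 60/20 = 3
  <chi_rho, chi_5> = (1/20)[1*(12)*conj(2) + 1*(-2)*conj(-2) + 2*(-2)*conj(1/2 + sqrt(5)/2) + 2*(sqrt(5) + 7)*conj(-1/2 + sqrt(5)/2) + 2*(-2)*conj(1/2 - sqrt(5)/2) + 2*(7 - sqrt(5))*conj(-sqrt(5)/2 - 1/2) + 5*(-4)*conj(0) + 5*(-2)*conj(0)]
      = (1/20)[(24) + (4) + (-2*sqrt(5) - 2) + (-2 + 6*sqrt(5)) + (-2 + 2*sqrt(5)) + (-6*sqrt(5) - 2) + (0) + (0)] = 20/20 = 1
  <chi_rho, chi_6> = (1/20)[1*(12)*conj(2) + 1*(-2)*conj(2) + 2*(-2)*conj(-1/2 + sqrt(5)/2) + 2*(sqrt(5) + 7)*conj(-sqrt(5)/2 - 1/2) + 2*(-2)*conj(-sqrt(5)/2 - 1/2) + 2*(7 - sqrt(5))*conj(-1/2 + sqrt(5)/2) + 5*(-4)*conj(0) + 5*(-2)*conj(0)]
      = (1/20)[(24) + (-4) + (2 - 2*sqrt(5)) + (-8*sqrt(5) - 12) + (2 + 2*sqrt(5)) + (-12 + 8*sqrt(5)) + (0) + (0)] = 0/20 = 0
  <chi_rho, chi_7> = (1/20)[1*(12)*conj(2) + 1*(-2)*conj(-2) + 2*(-2)*conj(1/2 - sqrt(5)/2) + 2*(sqrt(5) + 7)*conj(-sqrt(5)/2 - 1/2) + 2*(-2)*conj(1/2 + sqrt(5)/2) + 2*(7 - sqrt(5))*conj(-1/2 + sqrt(5)/2) + 5*(-4)*conj(0) + 5*(-2)*conj(0)]
      = (1/20)[(24) + (4) + (-2 + 2*sqrt(5)) + (-8*sqrt(5) - 12) + (-2*sqrt(5) - 2) + (-12 + 8*sqrt(5)) + (0) + (0)] = 0/20 = 0
  <chi_rho, chi_8> = (1/20)[1*(12)*conj(2) + 1*(-2)*conj(2) + 2*(-2)*conj(-sqrt(5)/2 - 1/2) + 2*(sqrt(5) + 7)*conj(-1/2 + sqrt(5)/2) + 2*(-2)*conj(-1/2 + sqrt(5)/2) + 2*(7 - sqrt(5))*conj(-sqrt(5)/2 - 1/2) + 5*(-4)*conj(0) + 5*(-2)*conj(0)]
      = (1/20)[(24) + (-4) + (2 + 2*sqrt(5)) + (-2 + 6*sqrt(5)) + (2 - 2*sqrt(5)) + (-6*sqrt(5) - 2) + (0) + (0)] = 20/20 = 1
Dimension check: dim(rho) = sum (mult * dim) = 0*1 + 3*1 + 2*1 + 3*1 + 1*2 + 0*2 + 0*2 + 1*2 = 12 = chi_rho(e) = 12.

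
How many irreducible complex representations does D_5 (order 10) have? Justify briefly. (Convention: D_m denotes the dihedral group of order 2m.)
4

Argument: The number of irreducible complex representations of a finite group equals its number of conjugacy classes. D_5 has 4 conjugacy classes ((n+3)/2 for n odd), so D_5 (order 10) has exactly 4 irreducible complex representations.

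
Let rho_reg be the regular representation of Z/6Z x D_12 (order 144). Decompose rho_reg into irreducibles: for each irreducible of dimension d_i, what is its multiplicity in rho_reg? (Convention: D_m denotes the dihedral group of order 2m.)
Each irreducible V_i of dimension d_i appears with multiplicity d_i, i.e. rho_reg = (direct sum over all irreducibles V_i) d_i V_i. The irreducible dimensions for Z/6Z x D_12 are 1, 1, 1, 1, 1, 1, 1, 1, 1, 1, 1, 1, 1, 1, 1, 1, 1, 1, 1, 1, 1, 1, 1, 1, 2, 2, 2, 2, 2, 2, 2, 2, 2, 2, 2, 2, 2, 2, 2, 2, 2, 2, 2, 2, 2, 2, 2, 2, 2, 2, 2, 2, 2, 2: 24 irreducibles of dimension 1, each with multiplicity 1; 30 irreducibles of dimension 2, each with multiplicity 2. Total dimension 24*1*1 + 30*2*2 = 144 = |G|.

Working: General theorem: in the regular representation of a finite group G, each irreducible appears with multiplicity equal to its dimension. Check: dim(rho_reg) = sum d_i^2 = 1 + 1 + 1 + 1 + 1 + 1 + 1 + 1 + 1 + 1 + 1 + 1 + 1 + 1 + 1 + 1 + 1 + 1 + 1 + 1 + 1 + 1 + 1 + 1 + 4 + 4 + 4 + 4 + 4 + 4 + 4 + 4 + 4 + 4 + 4 + 4 + 4 + 4 + 4 + 4 + 4 + 4 + 4 + 4 + 4 + 4 + 4 + 4 + 4 + 4 + 4 + 4 + 4 + 4 = 144 = |G|.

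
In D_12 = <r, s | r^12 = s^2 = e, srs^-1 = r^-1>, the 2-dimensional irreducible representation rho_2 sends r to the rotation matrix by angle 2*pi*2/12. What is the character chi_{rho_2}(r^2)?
chi_{rho_2}(r^2) = 2*cos(2*pi*2*2/12) = -1

Proof sketch: rho_2(r^2) is rotation by angle 2*pi*2*2/12, whose trace is 2*cos(2*pi*2*2/12) = -1.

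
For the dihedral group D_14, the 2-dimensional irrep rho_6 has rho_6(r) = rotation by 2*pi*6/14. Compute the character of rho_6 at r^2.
chi_{rho_6}(r^2) = 2*cos(2*pi*6*2/14) = 2*cos(2*pi/7)

Details: rho_6(r^2) is rotation by angle 2*pi*6*2/14, whose trace is 2*cos(2*pi*6*2/14) = 2*cos(2*pi/7).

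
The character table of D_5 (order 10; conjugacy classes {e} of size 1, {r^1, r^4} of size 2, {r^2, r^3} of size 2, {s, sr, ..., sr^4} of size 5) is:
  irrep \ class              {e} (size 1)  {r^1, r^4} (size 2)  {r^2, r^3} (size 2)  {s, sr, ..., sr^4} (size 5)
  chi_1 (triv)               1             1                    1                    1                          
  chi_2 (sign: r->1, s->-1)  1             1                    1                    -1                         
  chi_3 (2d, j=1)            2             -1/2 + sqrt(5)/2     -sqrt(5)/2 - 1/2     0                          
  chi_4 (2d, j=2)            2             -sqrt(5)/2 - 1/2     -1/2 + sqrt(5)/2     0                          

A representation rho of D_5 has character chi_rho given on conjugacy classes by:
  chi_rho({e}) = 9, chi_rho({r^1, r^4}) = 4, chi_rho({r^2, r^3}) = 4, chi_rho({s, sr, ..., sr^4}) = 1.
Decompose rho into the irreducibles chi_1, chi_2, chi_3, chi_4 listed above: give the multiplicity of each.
Multiplicities: chi_1: 3, chi_2: 2, chi_3: 1, chi_4: 1.

Reasoning: Use <chi_rho, chi> = (1/|G|) sum_C |C| * chi_rho(C) * conj(chi(C)) with |G| = 10 for each irreducible chi in the table:
  <chi_rho, chi_1> = (1/10)[1*(9)*conj(1) + 2*(4)*conj(1) + 2*(4)*conj(1) + 5*(1)*conj(1)]
      = (1/10)[(9) + (8) + (8) + (5)] = 30/10 = 3
  <chi_rho, chi_2> = (1/10)[1*(9)*conj(1) + 2*(4)*conj(1) + 2*(4)*conj(1) + 5*(1)*conj(-1)]
      = (1/10)[(9) + (8) + (8) + (-5)] = 20/10 = 2
  <chi_rho, chi_3> = (1/10)[1*(9)*conj(2) + 2*(4)*conj(-1/2 + sqrt(5)/2) + 2*(4)*conj(-sqrt(5)/2 - 1/2) + 5*(1)*conj(0)]
      = (1/10)[(18) + (-4 + 4*sqrt(5)) + (-4*sqrt(5) - 4) + (0)] = 10/10 = 1
  <chi_rho, chi_4> = (1/10)[1*(9)*conj(2) + 2*(4)*conj(-sqrt(5)/2 - 1/2) + 2*(4)*conj(-1/2 + sqrt(5)/2) + 5*(1)*conj(0)]
      = (1/10)[(18) + (-4*sqrt(5) - 4) + (-4 + 4*sqrt(5)) + (0)] = 10/10 = 1
Dimension check: dim(rho) = sum (mult * dim) = 3*1 + 2*1 + 1*2 + 1*2 = 9 = chi_rho(e) = 9.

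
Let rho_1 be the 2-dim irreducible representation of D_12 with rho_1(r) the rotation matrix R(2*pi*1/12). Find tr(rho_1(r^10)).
chi_{rho_1}(r^10) = 2*cos(2*pi*1*10/12) = 1

Argument: rho_1(r^10) is rotation by angle 2*pi*1*10/12, whose trace is 2*cos(2*pi*1*10/12) = 1.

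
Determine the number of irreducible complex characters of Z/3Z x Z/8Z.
24

Reasoning: The number of irreducible complex representations of a finite group equals its number of conjugacy classes. Z/3Z x Z/8Z is abelian of order 24, so every element is its own conjugacy class: 24 classes, so Z/3Z x Z/8Z (order 24) has exactly 24 irreducible complex representations.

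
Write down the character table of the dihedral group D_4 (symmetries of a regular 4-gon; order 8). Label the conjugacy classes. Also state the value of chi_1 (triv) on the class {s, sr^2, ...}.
Conjugacy classes: {e} of size 1, {r^2} of size 1, {r^1, r^3} of size 2, {s, sr^2, ...} of size 2, {sr, sr^3, ...} of size 2.
Character table:
  irrep \ class              {e} (size 1)  {r^2} (size 1)  {r^1, r^3} (size 2)  {s, sr^2, ...} (size 2)  {sr, sr^3, ...} (size 2)
  chi_1 (triv)               1             1               1                    1                        1                       
  chi_2 (sign: r->1, s->-1)  1             1               1                    -1                       -1                      
  chi_3 (r->-1, s->1)        1             1               -1                   1                        -1                      
  chi_4 (r->-1, s->-1)       1             1               -1                   -1                       1                       
  chi_5 (2d, j=1)            2             -2              0                    0                        0                       

Spot check: chi_1 (triv) on {s, sr^2, ...} = 1.

D_4 has order 2*4 = 8 with 5 conjugacy classes, hence 5 irreducibles. Sum of squared dims 1 + 1 + 1 + 1 + 4 = 8 = |G|. Linear characters come from the abelianisation; the 2-dimensional irreps have character r^k -> 2*cos(2*pi*j*k/4), reflections -> 0.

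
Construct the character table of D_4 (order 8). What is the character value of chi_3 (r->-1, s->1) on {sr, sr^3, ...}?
Conjugacy classes: {e} of size 1, {r^2} of size 1, {r^1, r^3} of size 2, {s, sr^2, ...} of size 2, {sr, sr^3, ...} of size 2.
Character table:
  irrep \ class              {e} (size 1)  {r^2} (size 1)  {r^1, r^3} (size 2)  {s, sr^2, ...} (size 2)  {sr, sr^3, ...} (size 2)
  chi_1 (triv)               1             1               1                    1                        1                       
  chi_2 (sign: r->1, s->-1)  1             1               1                    -1                       -1                      
  chi_3 (r->-1, s->1)        1             1               -1                   1                        -1                      
  chi_4 (r->-1, s->-1)       1             1               -1                   -1                       1                       
  chi_5 (2d, j=1)            2             -2              0                    0                        0                       

Spot check: chi_3 (r->-1, s->1) on {sr, sr^3, ...} = -1.

Details: D_4 has order 2*4 = 8 with 5 conjugacy classes, hence 5 irreducibles. Sum of squared dims 1 + 1 + 1 + 1 + 4 = 8 = |G|. Linear characters come from the abelianisation; the 2-dimensional irreps have character r^k -> 2*cos(2*pi*j*k/4), reflections -> 0.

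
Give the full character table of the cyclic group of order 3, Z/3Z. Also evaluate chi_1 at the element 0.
Character table of Z/3Z (irreps indexed chi_0,...,chi_2 with chi_k(m) = zeta_3^(k*m), zeta_3 = exp(2*pi*i/3)):
  irrep \ class  {0} (size 1)  {1} (size 1)    {2} (size 1)  
  chi_0          1             1               1             
  chi_1          1             exp(2*I*pi/3)   exp(-2*I*pi/3)
  chi_2          1             exp(-2*I*pi/3)  exp(2*I*pi/3) 

Spot check: chi_1(0) = zeta_3^(1*0) = zeta_3^0 = 1.

Argument: Z/3Z is abelian, so all 3 irreducible complex representations are 1-dimensional. They are given by chi_k(m) = zeta_3^(k*m) for k = 0,...,2. Row orthogonality: sum_m chi_k(m) conj(chi_l(m)) = 3 * [k = l].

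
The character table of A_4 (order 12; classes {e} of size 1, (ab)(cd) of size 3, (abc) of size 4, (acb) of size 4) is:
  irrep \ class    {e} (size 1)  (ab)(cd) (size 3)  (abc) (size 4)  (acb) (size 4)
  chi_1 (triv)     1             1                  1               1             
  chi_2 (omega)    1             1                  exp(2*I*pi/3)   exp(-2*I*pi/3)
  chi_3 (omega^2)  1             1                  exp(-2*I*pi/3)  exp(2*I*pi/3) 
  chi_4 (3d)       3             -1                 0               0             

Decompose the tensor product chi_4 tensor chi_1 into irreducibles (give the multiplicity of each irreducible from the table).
chi_4 tensor chi_1 = chi_4 (all other irreducibles have multiplicity 0).

Reasoning: The character of a tensor product is the pointwise product (chi_4 * chi_1)(C) = chi_4(C) * chi_1(C):
  {e}: (3)*(1), (ab)(cd): (-1)*(1), (abc): (0)*(1), (acb): (0)*(1)
so (chi_4 * chi_1) takes values
  {e} -> 3, (ab)(cd) -> -1, (abc) -> 0, (acb) -> 0.
Now take the inner product of this character with each irreducible chi from the table, <chi_4*chi_1, chi> = (1/12) sum_C |C| (chi_4*chi_1)(C) conj(chi(C)):
  <chi_4*chi_1, chi_1> = (1/12)[1*(3)*conj(1) + 3*(-1)*conj(1) + 4*(0)*conj(1) + 4*(0)*conj(1)]
      = (1/12)[(3) + (-3) + (0) + (0)] = 0/12 = 0
  <chi_4*chi_1, chi_2> = (1/12)[1*(3)*conj(1) + 3*(-1)*conj(1) + 4*(0)*conj(exp(2*I*pi/3)) + 4*(0)*conj(exp(-2*I*pi/3))]
      = (1/12)[(3) + (-3) + (0) + (0)] = 0/12 = 0
  <chi_4*chi_1, chi_3> = (1/12)[1*(3)*conj(1) + 3*(-1)*conj(1) + 4*(0)*conj(exp(-2*I*pi/3)) + 4*(0)*conj(exp(2*I*pi/3))]
      = (1/12)[(3) + (-3) + (0) + (0)] = 0/12 = 0
  <chi_4*chi_1, chi_4> = (1/12)[1*(3)*conj(3) + 3*(-1)*conj(-1) + 4*(0)*conj(0) + 4*(0)*conj(0)]
      = (1/12)[(9) + (3) + (0) + (0)] = 12/12 = 1
(Exp terms are combined using exp(i*s)*conj(exp(i*t)) = exp(i*(s-t)), and sums of them are collapsed using the identity that for every m > 1 the m distinct m-th roots of unity sum to 0, e.g. 1 + exp(2*I*pi/3) + exp(-2*I*pi/3) = 0.)
Hence the multiplicities are chi_4: 1. Dimension check: dim(chi_4)*dim(chi_1) = 3*1 = 3 and sum (mult * dim) = 1*3 = 3.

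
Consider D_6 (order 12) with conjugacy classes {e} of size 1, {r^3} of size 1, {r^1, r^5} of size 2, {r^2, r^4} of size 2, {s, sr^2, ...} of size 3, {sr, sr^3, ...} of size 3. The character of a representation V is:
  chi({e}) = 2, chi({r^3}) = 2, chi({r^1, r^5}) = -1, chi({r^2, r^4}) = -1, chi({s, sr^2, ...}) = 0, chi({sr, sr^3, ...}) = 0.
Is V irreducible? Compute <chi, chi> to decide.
Irreducible: <chi, chi> = 1.

Justification: <chi, chi> = (1/|G|) sum_C |C| * |chi(C)|^2 = (1/12)[1*|2|^2 + 1*|2|^2 + 2*|-1|^2 + 2*|-1|^2 + 3*|0|^2 + 3*|0|^2]
  = (1/12)[(4) + (4) + (2) + (2) + (0) + (0)] = 12/12 = 1.
A character is irreducible iff <chi, chi> = 1, so this representation is irreducible.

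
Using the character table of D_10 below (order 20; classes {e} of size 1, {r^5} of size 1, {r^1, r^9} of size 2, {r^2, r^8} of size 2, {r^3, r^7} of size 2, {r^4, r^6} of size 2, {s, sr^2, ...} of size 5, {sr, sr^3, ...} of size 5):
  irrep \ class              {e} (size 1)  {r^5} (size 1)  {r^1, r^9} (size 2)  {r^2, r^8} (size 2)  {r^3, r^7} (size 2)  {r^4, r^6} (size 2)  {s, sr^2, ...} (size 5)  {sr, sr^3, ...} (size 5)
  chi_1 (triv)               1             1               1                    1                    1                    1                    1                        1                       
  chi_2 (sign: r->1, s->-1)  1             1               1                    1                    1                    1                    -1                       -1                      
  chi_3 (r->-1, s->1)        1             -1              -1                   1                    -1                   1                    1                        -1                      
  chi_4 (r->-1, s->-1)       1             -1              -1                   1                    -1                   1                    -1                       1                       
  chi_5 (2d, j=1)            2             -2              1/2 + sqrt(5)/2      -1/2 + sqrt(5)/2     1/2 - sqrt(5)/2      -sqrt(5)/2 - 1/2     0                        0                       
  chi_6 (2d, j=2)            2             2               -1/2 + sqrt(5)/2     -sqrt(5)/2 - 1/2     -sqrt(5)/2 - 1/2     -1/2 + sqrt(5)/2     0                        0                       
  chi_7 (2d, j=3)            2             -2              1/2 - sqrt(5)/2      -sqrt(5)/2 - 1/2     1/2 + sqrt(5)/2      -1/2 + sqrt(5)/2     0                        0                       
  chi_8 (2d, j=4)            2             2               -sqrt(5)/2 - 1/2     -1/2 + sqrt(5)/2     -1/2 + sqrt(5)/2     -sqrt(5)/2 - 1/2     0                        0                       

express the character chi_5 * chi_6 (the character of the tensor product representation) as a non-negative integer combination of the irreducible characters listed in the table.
chi_5 tensor chi_6 = chi_5 + chi_7 (all other irreducibles have multiplicity 0).

Working: The character of a tensor product is the pointwise product (chi_5 * chi_6)(C) = chi_5(C) * chi_6(C):
  {e}: (2)*(2), {r^5}: (-2)*(2), {r^1, r^9}: (1/2 + sqrt(5)/2)*(-1/2 + sqrt(5)/2), {r^2, r^8}: (-1/2 + sqrt(5)/2)*(-sqrt(5)/2 - 1/2), {r^3, r^7}: (1/2 - sqrt(5)/2)*(-sqrt(5)/2 - 1/2), {r^4, r^6}: (-sqrt(5)/2 - 1/2)*(-1/2 + sqrt(5)/2), {s, sr^2, ...}: (0)*(0), {sr, sr^3, ...}: (0)*(0)
so (chi_5 * chi_6) takes values
  {e} -> 4, {r^5} -> -4, {r^1, r^9} -> 1, {r^2, r^8} -> -1, {r^3, r^7} -> 1, {r^4, r^6} -> -1, {s, sr^2, ...} -> 0, {sr, sr^3, ...} -> 0.
Now take the inner product of this character with each irreducible chi from the table, <chi_5*chi_6, chi> = (1/20) sum_C |C| (chi_5*chi_6)(C) conj(chi(C)):
  <chi_5*chi_6, chi_1> = (1/20)[1*(4)*conj(1) + 1*(-4)*conj(1) + 2*(1)*conj(1) + 2*(-1)*conj(1) + 2*(1)*conj(1) + 2*(-1)*conj(1) + 5*(0)*conj(1) + 5*(0)*conj(1)]
      = (1/20)[(4) + (-4) + (2) + (-2) + (2) + (-2) + (0) + (0)] = 0/20 = 0
  <chi_5*chi_6, chi_2> = (1/20)[1*(4)*conj(1) + 1*(-4)*conj(1) + 2*(1)*conj(1) + 2*(-1)*conj(1) + 2*(1)*conj(1) + 2*(-1)*conj(1) + 5*(0)*conj(-1) + 5*(0)*conj(-1)]
      = (1/20)[(4) + (-4) + (2) + (-2) + (2) + (-2) + (0) + (0)] = 0/20 = 0
  <chi_5*chi_6, chi_3> = (1/20)[1*(4)*conj(1) + 1*(-4)*conj(-1) + 2*(1)*conj(-1) + 2*(-1)*conj(1) + 2*(1)*conj(-1) + 2*(-1)*conj(1) + 5*(0)*conj(1) + 5*(0)*conj(-1)]
      = (1/20)[(4) + (4) + (-2) + (-2) + (-2) + (-2) + (0) + (0)] = 0/20 = 0
  <chi_5*chi_6, chi_4> = (1/20)[1*(4)*conj(1) + 1*(-4)*conj(-1) + 2*(1)*conj(-1) + 2*(-1)*conj(1) + 2*(1)*conj(-1) + 2*(-1)*conj(1) + 5*(0)*conj(-1) + 5*(0)*conj(1)]
      = (1/20)[(4) + (4) + (-2) + (-2) + (-2) + (-2) + (0) + (0)] = 0/20 = 0
  <chi_5*chi_6, chi_5> = (1/20)[1*(4)*conj(2) + 1*(-4)*conj(-2) + 2*(1)*conj(1/2 + sqrt(5)/2) + 2*(-1)*conj(-1/2 + sqrt(5)/2) + 2*(1)*conj(1/2 - sqrt(5)/2) + 2*(-1)*conj(-sqrt(5)/2 - 1/2) + 5*(0)*conj(0) + 5*(0)*conj(0)]
      = (1/20)[(8) + (8) + (1 + sqrt(5)) + (1 - sqrt(5)) + (1 - sqrt(5)) + (1 + sqrt(5)) + (0) + (0)] = 20/20 = 1
  <chi_5*chi_6, chi_6> = (1/20)[1*(4)*conj(2) + 1*(-4)*conj(2) + 2*(1)*conj(-1/2 + sqrt(5)/2) + 2*(-1)*conj(-sqrt(5)/2 - 1/2) + 2*(1)*conj(-sqrt(5)/2 - 1/2) + 2*(-1)*conj(-1/2 + sqrt(5)/2) + 5*(0)*conj(0) + 5*(0)*conj(0)]
      = (1/20)[(8) + (-8) + (-1 + sqrt(5)) + (1 + sqrt(5)) + (-sqrt(5) - 1) + (1 - sqrt(5)) + (0) + (0)] = 0/20 = 0
  <chi_5*chi_6, chi_7> = (1/20)[1*(4)*conj(2) + 1*(-4)*conj(-2) + 2*(1)*conj(1/2 - sqrt(5)/2) + 2*(-1)*conj(-sqrt(5)/2 - 1/2) + 2*(1)*conj(1/2 + sqrt(5)/2) + 2*(-1)*conj(-1/2 + sqrt(5)/2) + 5*(0)*conj(0) + 5*(0)*conj(0)]
      = (1/20)[(8) + (8) + (1 - sqrt(5)) + (1 + sqrt(5)) + (1 + sqrt(5)) + (1 - sqrt(5)) + (0) + (0)] = 20/20 = 1
  <chi_5*chi_6, chi_8> = (1/20)[1*(4)*conj(2) + 1*(-4)*conj(2) + 2*(1)*conj(-sqrt(5)/2 - 1/2) + 2*(-1)*conj(-1/2 + sqrt(5)/2) + 2*(1)*conj(-1/2 + sqrt(5)/2) + 2*(-1)*conj(-sqrt(5)/2 - 1/2) + 5*(0)*conj(0) + 5*(0)*conj(0)]
      = (1/20)[(8) + (-8) + (-sqrt(5) - 1) + (1 - sqrt(5)) + (-1 + sqrt(5)) + (1 + sqrt(5)) + (0) + (0)] = 0/20 = 0
Hence the multiplicities are chi_5: 1, chi_7: 1. Dimension check: dim(chi_5)*dim(chi_6) = 2*2 = 4 and sum (mult * dim) = 1*2 + 1*2 = 4.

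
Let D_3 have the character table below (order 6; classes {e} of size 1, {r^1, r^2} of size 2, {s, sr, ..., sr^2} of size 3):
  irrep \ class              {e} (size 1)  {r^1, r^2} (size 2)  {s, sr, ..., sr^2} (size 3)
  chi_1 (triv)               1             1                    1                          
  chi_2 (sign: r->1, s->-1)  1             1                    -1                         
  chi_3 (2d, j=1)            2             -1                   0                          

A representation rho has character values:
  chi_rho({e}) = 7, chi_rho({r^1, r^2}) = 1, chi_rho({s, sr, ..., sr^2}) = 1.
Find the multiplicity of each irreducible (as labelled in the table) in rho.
Multiplicities: chi_1: 2, chi_2: 1, chi_3: 2.

Justification: Use <chi_rho, chi> = (1/|G|) sum_C |C| * chi_rho(C) * conj(chi(C)) with |G| = 6 for each irreducible chi in the table:
  <chi_rho, chi_1> = (1/6)[1*(7)*conj(1) + 2*(1)*conj(1) + 3*(1)*conj(1)]
      = (1/6)[(7) + (2) + (3)] = 12/6 = 2
  <chi_rho, chi_2> = (1/6)[1*(7)*conj(1) + 2*(1)*conj(1) + 3*(1)*conj(-1)]
      = (1/6)[(7) + (2) + (-3)] = 6/6 = 1
  <chi_rho, chi_3> = (1/6)[1*(7)*conj(2) + 2*(1)*conj(-1) + 3*(1)*conj(0)]
      = (1/6)[(14) + (-2) + (0)] = 12/6 = 2
Dimension check: dim(rho) = sum (mult * dim) = 2*1 + 1*1 + 2*2 = 7 = chi_rho(e) = 7.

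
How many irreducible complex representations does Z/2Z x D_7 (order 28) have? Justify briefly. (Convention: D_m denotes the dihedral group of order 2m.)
10

Reasoning: The number of irreducible complex representations of a finite group equals its number of conjugacy classes. For a direct product, #classes(G x H) = #classes(G) * #classes(H). Z/2Z has 2 classes (abelian), D_7 has 5 classes, so 2 * 5 = 10, so Z/2Z x D_7 (order 28) has exactly 10 irreducible complex representations.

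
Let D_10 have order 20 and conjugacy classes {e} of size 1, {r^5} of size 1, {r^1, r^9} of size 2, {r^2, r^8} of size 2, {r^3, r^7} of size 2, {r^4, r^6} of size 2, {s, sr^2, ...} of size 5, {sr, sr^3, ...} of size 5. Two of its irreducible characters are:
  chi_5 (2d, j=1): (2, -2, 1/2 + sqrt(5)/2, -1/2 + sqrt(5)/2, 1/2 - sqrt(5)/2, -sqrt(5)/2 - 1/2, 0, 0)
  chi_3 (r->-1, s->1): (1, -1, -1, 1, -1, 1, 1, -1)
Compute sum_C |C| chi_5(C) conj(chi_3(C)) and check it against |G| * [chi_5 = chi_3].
Sum = 0; so <chi_5, chi_3> = 0 (distinct irreducibles are orthogonal).

Solution. Compute term by term over conjugacy classes (|C| * chi_5(C) * conj(chi_3(C))):
  1*(2)*conj(1) + 1*(-2)*conj(-1) + 2*(1/2 + sqrt(5)/2)*conj(-1) + 2*(-1/2 + sqrt(5)/2)*conj(1) + 2*(1/2 - sqrt(5)/2)*conj(-1) + 2*(-sqrt(5)/2 - 1/2)*conj(1) + 5*(0)*conj(1) + 5*(0)*conj(-1)
  = (2) + (2) + (-sqrt(5) - 1) + (-1 + sqrt(5)) + (-1 + sqrt(5)) + (-sqrt(5) - 1) + (0) + (0)
  = 0.
Dividing by |G| = 20 gives 0/20 = 0, matching the row-orthogonality relation <chi_5, chi_3> = [chi_5 = chi_3].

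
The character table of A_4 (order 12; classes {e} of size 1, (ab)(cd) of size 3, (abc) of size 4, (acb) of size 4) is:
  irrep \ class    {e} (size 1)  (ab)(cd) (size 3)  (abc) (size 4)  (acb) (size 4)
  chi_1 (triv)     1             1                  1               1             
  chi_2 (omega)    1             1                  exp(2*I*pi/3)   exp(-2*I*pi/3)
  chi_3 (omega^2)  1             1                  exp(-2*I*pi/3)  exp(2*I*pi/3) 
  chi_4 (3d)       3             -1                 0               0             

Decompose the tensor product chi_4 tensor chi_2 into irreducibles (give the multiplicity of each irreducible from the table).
chi_4 tensor chi_2 = chi_4 (all other irreducibles have multiplicity 0).

Justification: The character of a tensor product is the pointwise product (chi_4 * chi_2)(C) = chi_4(C) * chi_2(C):
  {e}: (3)*(1), (ab)(cd): (-1)*(1), (abc): (0)*(exp(2*I*pi/3)), (acb): (0)*(exp(-2*I*pi/3))
so (chi_4 * chi_2) takes values
  {e} -> 3, (ab)(cd) -> -1, (abc) -> 0, (acb) -> 0.
Now take the inner product of this character with each irreducible chi from the table, <chi_4*chi_2, chi> = (1/12) sum_C |C| (chi_4*chi_2)(C) conj(chi(C)):
  <chi_4*chi_2, chi_1> = (1/12)[1*(3)*conj(1) + 3*(-1)*conj(1) + 4*(0)*conj(1) + 4*(0)*conj(1)]
      = (1/12)[(3) + (-3) + (0) + (0)] = 0/12 = 0
  <chi_4*chi_2, chi_2> = (1/12)[1*(3)*conj(1) + 3*(-1)*conj(1) + 4*(0)*conj(exp(2*I*pi/3)) + 4*(0)*conj(exp(-2*I*pi/3))]
      = (1/12)[(3) + (-3) + (0) + (0)] = 0/12 = 0
  <chi_4*chi_2, chi_3> = (1/12)[1*(3)*conj(1) + 3*(-1)*conj(1) + 4*(0)*conj(exp(-2*I*pi/3)) + 4*(0)*conj(exp(2*I*pi/3))]
      = (1/12)[(3) + (-3) + (0) + (0)] = 0/12 = 0
  <chi_4*chi_2, chi_4> = (1/12)[1*(3)*conj(3) + 3*(-1)*conj(-1) + 4*(0)*conj(0) + 4*(0)*conj(0)]
      = (1/12)[(9) + (3) + (0) + (0)] = 12/12 = 1
(Exp terms are combined using exp(i*s)*conj(exp(i*t)) = exp(i*(s-t)), and sums of them are collapsed using the identity that for every m > 1 the m distinct m-th roots of unity sum to 0, e.g. 1 + exp(2*I*pi/3) + exp(-2*I*pi/3) = 0.)
Hence the multiplicities are chi_4: 1. Dimension check: dim(chi_4)*dim(chi_2) = 3*1 = 3 and sum (mult * dim) = 1*3 = 3.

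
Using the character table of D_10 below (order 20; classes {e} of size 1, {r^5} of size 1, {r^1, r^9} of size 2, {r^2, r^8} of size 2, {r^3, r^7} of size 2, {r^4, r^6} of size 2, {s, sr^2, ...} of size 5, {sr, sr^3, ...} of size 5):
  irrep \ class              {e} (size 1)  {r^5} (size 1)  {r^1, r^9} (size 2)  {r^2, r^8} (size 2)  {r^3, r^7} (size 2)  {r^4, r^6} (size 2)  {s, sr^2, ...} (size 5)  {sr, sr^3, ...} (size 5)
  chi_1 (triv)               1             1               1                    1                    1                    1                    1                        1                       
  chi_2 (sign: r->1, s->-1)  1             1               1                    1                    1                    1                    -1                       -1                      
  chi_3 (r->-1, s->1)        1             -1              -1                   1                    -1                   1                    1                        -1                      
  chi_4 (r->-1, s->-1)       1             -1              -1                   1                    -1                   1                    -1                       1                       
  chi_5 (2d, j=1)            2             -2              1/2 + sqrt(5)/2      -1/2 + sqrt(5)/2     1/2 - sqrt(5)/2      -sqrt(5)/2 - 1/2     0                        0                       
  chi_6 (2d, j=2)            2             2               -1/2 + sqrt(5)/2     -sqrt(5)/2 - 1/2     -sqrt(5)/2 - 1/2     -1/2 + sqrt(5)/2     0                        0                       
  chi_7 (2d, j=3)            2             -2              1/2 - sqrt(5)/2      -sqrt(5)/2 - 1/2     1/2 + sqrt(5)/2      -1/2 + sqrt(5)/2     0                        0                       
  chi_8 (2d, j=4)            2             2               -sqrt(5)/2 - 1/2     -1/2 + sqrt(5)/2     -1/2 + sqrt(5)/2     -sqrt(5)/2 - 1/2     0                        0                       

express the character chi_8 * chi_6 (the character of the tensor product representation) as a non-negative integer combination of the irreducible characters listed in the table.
chi_8 tensor chi_6 = chi_6 + chi_8 (all other irreducibles have multiplicity 0).

Solution. The character of a tensor product is the pointwise product (chi_8 * chi_6)(C) = chi_8(C) * chi_6(C):
  {e}: (2)*(2), {r^5}: (2)*(2), {r^1, r^9}: (-sqrt(5)/2 - 1/2)*(-1/2 + sqrt(5)/2), {r^2, r^8}: (-1/2 + sqrt(5)/2)*(-sqrt(5)/2 - 1/2), {r^3, r^7}: (-1/2 + sqrt(5)/2)*(-sqrt(5)/2 - 1/2), {r^4, r^6}: (-sqrt(5)/2 - 1/2)*(-1/2 + sqrt(5)/2), {s, sr^2, ...}: (0)*(0), {sr, sr^3, ...}: (0)*(0)
so (chi_8 * chi_6) takes values
  {e} -> 4, {r^5} -> 4, {r^1, r^9} -> -1, {r^2, r^8} -> -1, {r^3, r^7} -> -1, {r^4, r^6} -> -1, {s, sr^2, ...} -> 0, {sr, sr^3, ...} -> 0.
Now take the inner product of this character with each irreducible chi from the table, <chi_8*chi_6, chi> = (1/20) sum_C |C| (chi_8*chi_6)(C) conj(chi(C)):
  <chi_8*chi_6, chi_1> = (1/20)[1*(4)*conj(1) + 1*(4)*conj(1) + 2*(-1)*conj(1) + 2*(-1)*conj(1) + 2*(-1)*conj(1) + 2*(-1)*conj(1) + 5*(0)*conj(1) + 5*(0)*conj(1)]
      = (1/20)[(4) + (4) + (-2) + (-2) + (-2) + (-2) + (0) + (0)] = 0/20 = 0
  <chi_8*chi_6, chi_2> = (1/20)[1*(4)*conj(1) + 1*(4)*conj(1) + 2*(-1)*conj(1) + 2*(-1)*conj(1) + 2*(-1)*conj(1) + 2*(-1)*conj(1) + 5*(0)*conj(-1) + 5*(0)*conj(-1)]
      = (1/20)[(4) + (4) + (-2) + (-2) + (-2) + (-2) + (0) + (0)] = 0/20 = 0
  <chi_8*chi_6, chi_3> = (1/20)[1*(4)*conj(1) + 1*(4)*conj(-1) + 2*(-1)*conj(-1) + 2*(-1)*conj(1) + 2*(-1)*conj(-1) + 2*(-1)*conj(1) + 5*(0)*conj(1) + 5*(0)*conj(-1)]
      = (1/20)[(4) + (-4) + (2) + (-2) + (2) + (-2) + (0) + (0)] = 0/20 = 0
  <chi_8*chi_6, chi_4> = (1/20)[1*(4)*conj(1) + 1*(4)*conj(-1) + 2*(-1)*conj(-1) + 2*(-1)*conj(1) + 2*(-1)*conj(-1) + 2*(-1)*conj(1) + 5*(0)*conj(-1) + 5*(0)*conj(1)]
      = (1/20)[(4) + (-4) + (2) + (-2) + (2) + (-2) + (0) + (0)] = 0/20 = 0
  <chi_8*chi_6, chi_5> = (1/20)[1*(4)*conj(2) + 1*(4)*conj(-2) + 2*(-1)*conj(1/2 + sqrt(5)/2) + 2*(-1)*conj(-1/2 + sqrt(5)/2) + 2*(-1)*conj(1/2 - sqrt(5)/2) + 2*(-1)*conj(-sqrt(5)/2 - 1/2) + 5*(0)*conj(0) + 5*(0)*conj(0)]
      = (1/20)[(8) + (-8) + (-sqrt(5) - 1) + (1 - sqrt(5)) + (-1 + sqrt(5)) + (1 + sqrt(5)) + (0) + (0)] = 0/20 = 0
  <chi_8*chi_6, chi_6> = (1/20)[1*(4)*conj(2) + 1*(4)*conj(2) + 2*(-1)*conj(-1/2 + sqrt(5)/2) + 2*(-1)*conj(-sqrt(5)/2 - 1/2) + 2*(-1)*conj(-sqrt(5)/2 - 1/2) + 2*(-1)*conj(-1/2 + sqrt(5)/2) + 5*(0)*conj(0) + 5*(0)*conj(0)]
      = (1/20)[(8) + (8) + (1 - sqrt(5)) + (1 + sqrt(5)) + (1 + sqrt(5)) + (1 - sqrt(5)) + (0) + (0)] = 20/20 = 1
  <chi_8*chi_6, chi_7> = (1/20)[1*(4)*conj(2) + 1*(4)*conj(-2) + 2*(-1)*conj(1/2 - sqrt(5)/2) + 2*(-1)*conj(-sqrt(5)/2 - 1/2) + 2*(-1)*conj(1/2 + sqrt(5)/2) + 2*(-1)*conj(-1/2 + sqrt(5)/2) + 5*(0)*conj(0) + 5*(0)*conj(0)]
      = (1/20)[(8) + (-8) + (-1 + sqrt(5)) + (1 + sqrt(5)) + (-sqrt(5) - 1) + (1 - sqrt(5)) + (0) + (0)] = 0/20 = 0
  <chi_8*chi_6, chi_8> = (1/20)[1*(4)*conj(2) + 1*(4)*conj(2) + 2*(-1)*conj(-sqrt(5)/2 - 1/2) + 2*(-1)*conj(-1/2 + sqrt(5)/2) + 2*(-1)*conj(-1/2 + sqrt(5)/2) + 2*(-1)*conj(-sqrt(5)/2 - 1/2) + 5*(0)*conj(0) + 5*(0)*conj(0)]
      = (1/20)[(8) + (8) + (1 + sqrt(5)) + (1 - sqrt(5)) + (1 - sqrt(5)) + (1 + sqrt(5)) + (0) + (0)] = 20/20 = 1
Hence the multiplicities are chi_6: 1, chi_8: 1. Dimension check: dim(chi_8)*dim(chi_6) = 2*2 = 4 and sum (mult * dim) = 1*2 + 1*2 = 4.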